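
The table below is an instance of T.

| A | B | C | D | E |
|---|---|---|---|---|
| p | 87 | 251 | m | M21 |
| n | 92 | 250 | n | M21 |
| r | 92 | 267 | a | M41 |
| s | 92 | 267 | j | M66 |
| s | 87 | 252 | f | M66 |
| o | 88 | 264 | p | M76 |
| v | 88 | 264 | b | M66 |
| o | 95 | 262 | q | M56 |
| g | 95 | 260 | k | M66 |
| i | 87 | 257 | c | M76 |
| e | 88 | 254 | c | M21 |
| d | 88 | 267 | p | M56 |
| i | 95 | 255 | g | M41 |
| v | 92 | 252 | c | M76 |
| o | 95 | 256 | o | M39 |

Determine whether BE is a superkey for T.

Yes

All 15 rows have distinct BE values, so BE → (all attributes) holds and BE is a superkey.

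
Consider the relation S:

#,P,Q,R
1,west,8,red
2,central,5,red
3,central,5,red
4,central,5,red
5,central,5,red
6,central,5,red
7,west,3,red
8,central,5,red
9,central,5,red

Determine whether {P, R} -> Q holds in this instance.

(P=west, R=red): rows 1, 7 → Q takes values {8, 3} — violation
(P=central, R=red): rows 2, 3, 4, 5, 6, 8, 9 → Q = 5, 5, 5, 5, 5, 5, 5 ✓
Two rows agree on {P, R} but differ on Q, so {P, R} -> Q does not hold.

No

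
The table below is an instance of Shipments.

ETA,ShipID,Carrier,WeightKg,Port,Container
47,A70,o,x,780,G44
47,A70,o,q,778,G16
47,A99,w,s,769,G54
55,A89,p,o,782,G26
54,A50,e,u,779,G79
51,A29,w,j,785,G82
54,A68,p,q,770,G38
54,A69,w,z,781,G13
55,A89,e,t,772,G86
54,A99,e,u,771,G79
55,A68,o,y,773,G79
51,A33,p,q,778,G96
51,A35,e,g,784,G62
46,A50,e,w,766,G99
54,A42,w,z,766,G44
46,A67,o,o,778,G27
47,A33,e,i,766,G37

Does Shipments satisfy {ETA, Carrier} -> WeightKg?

(ETA=47, Carrier=o): 2 rows → WeightKg takes values {x, q} — violation
(ETA=47, Carrier=w): 1 row → WeightKg = s ✓
(ETA=55, Carrier=p): 1 row → WeightKg = o ✓
(ETA=54, Carrier=e): 2 rows → WeightKg = u, u ✓
(ETA=51, Carrier=w): 1 row → WeightKg = j ✓
(ETA=54, Carrier=p): 1 row → WeightKg = q ✓
(ETA=54, Carrier=w): 2 rows → WeightKg = z, z ✓
(ETA=55, Carrier=e): 1 row → WeightKg = t ✓
(ETA=55, Carrier=o): 1 row → WeightKg = y ✓
(ETA=51, Carrier=p): 1 row → WeightKg = q ✓
(ETA=51, Carrier=e): 1 row → WeightKg = g ✓
(ETA=46, Carrier=e): 1 row → WeightKg = w ✓
(ETA=46, Carrier=o): 1 row → WeightKg = o ✓
(ETA=47, Carrier=e): 1 row → WeightKg = i ✓
Two rows agree on {ETA, Carrier} but differ on WeightKg, so {ETA, Carrier} -> WeightKg does not hold.

No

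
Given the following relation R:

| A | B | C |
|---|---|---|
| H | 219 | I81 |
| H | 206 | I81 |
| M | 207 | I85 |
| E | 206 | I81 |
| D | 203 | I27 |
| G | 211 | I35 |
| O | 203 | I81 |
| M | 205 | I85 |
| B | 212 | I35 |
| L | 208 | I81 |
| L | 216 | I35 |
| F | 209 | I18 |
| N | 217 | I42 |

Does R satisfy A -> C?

A=H: 2 rows → C = I81, I81 ✓
A=M: 2 rows → C = I85, I85 ✓
A=E: 1 row → C = I81 ✓
A=D: 1 row → C = I27 ✓
A=G: 1 row → C = I35 ✓
A=O: 1 row → C = I81 ✓
A=B: 1 row → C = I35 ✓
A=L: 2 rows → C takes values {I81, I35} — violation
A=F: 1 row → C = I18 ✓
A=N: 1 row → C = I42 ✓
Two rows agree on A but differ on C, so A -> C does not hold.

No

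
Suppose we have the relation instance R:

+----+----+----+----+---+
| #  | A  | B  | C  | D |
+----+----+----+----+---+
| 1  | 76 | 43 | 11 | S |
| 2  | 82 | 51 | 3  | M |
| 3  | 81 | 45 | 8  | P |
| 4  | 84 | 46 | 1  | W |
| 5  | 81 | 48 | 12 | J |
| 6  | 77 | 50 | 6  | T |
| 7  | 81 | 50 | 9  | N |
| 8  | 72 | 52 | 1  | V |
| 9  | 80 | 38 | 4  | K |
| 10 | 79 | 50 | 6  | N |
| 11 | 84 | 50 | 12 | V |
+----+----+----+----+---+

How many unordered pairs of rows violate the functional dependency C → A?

C=1: violating pairs (4,8) — 1 pair.
C=12: violating pairs (5,11) — 1 pair.
C=6: violating pairs (6,10) — 1 pair.

3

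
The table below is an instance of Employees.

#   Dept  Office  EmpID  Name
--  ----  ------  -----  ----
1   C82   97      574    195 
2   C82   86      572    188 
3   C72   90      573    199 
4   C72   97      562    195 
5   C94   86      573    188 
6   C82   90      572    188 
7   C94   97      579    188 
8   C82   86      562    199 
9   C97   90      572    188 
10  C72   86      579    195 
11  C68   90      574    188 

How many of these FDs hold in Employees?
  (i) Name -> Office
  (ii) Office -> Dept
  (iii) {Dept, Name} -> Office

(i) Name -> Office: Name=195: rows 1, 4, 10 → Office takes values {97, 86} — violation; Name=188: rows 2, 5, 6, 7, 9, 11 → Office takes values {86, 90, 97} — violation; Name=199: rows 3, 8 → Office takes values {90, 86} — violation — fails.
(ii) Office -> Dept: Office=97: rows 1, 4, 7 → Dept takes values {C82, C72, C94} — violation; Office=86: rows 2, 5, 8, 10 → Dept takes values {C82, C94, C72} — violation; Office=90: rows 3, 6, 9, 11 → Dept takes values {C72, C82, C97, C68} — violation — fails.
(iii) {Dept, Name} -> Office: (Dept=C82, Name=188): rows 2, 6 → Office takes values {86, 90} — violation; (Dept=C72, Name=195): rows 4, 10 → Office takes values {97, 86} — violation; (Dept=C94, Name=188): rows 5, 7 → Office takes values {86, 97} — violation — fails.
None of the 3 dependencies hold.

0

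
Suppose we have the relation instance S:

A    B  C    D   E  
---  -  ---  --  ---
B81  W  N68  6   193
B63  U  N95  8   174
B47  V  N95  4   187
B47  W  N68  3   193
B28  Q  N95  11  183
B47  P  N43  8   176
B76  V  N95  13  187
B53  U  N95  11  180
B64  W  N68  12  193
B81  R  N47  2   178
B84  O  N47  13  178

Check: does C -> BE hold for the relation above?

C=N68: 3 rows → {B,E} = (W, 193), (W, 193), (W, 193) ✓
C=N95: 5 rows → {B,E} takes values {(U, 174), (V, 187), (Q, 183), (U, 180)} — violation
C=N43: 1 row → {B,E} = (P, 176) ✓
C=N47: 2 rows → {B,E} takes values {(R, 178), (O, 178)} — violation
Two rows agree on C but differ on BE, so C -> BE does not hold.

No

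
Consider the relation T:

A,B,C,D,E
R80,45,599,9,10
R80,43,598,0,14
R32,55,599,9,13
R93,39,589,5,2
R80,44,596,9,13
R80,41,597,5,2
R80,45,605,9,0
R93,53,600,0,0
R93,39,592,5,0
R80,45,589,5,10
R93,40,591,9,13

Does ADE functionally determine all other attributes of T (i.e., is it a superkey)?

All 11 rows have distinct ADE values, so ADE → (all attributes) holds and ADE is a superkey.

Yes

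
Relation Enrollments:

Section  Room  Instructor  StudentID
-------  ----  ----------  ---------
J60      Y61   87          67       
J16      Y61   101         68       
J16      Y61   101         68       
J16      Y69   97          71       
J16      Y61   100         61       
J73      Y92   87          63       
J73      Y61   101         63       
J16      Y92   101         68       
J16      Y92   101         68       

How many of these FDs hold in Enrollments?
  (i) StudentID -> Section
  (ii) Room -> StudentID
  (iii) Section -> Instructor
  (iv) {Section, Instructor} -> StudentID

(i) StudentID -> Section: every LHS value maps to a single RHS value — holds.
(ii) Room -> StudentID: Room=Y61: 5 rows → StudentID takes values {67, 68, 61, 63} — violation; Room=Y92: 3 rows → StudentID takes values {63, 68} — violation — fails.
(iii) Section -> Instructor: Section=J16: 6 rows → Instructor takes values {101, 97, 100} — violation; Section=J73: 2 rows → Instructor takes values {87, 101} — violation — fails.
(iv) {Section, Instructor} -> StudentID: every LHS value maps to a single RHS value — holds.
2 of the 4 dependencies hold.

2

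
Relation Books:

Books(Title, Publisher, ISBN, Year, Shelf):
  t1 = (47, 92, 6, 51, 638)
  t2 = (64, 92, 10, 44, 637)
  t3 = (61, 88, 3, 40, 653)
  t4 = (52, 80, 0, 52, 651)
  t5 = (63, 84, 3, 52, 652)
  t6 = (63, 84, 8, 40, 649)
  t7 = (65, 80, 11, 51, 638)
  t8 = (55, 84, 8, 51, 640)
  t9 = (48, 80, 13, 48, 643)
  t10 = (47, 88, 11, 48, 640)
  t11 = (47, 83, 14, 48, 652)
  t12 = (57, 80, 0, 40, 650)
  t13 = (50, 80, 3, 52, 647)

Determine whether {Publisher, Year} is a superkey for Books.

No

Rows 4 and 13 have the same {Publisher, Year} value (Publisher=80, Year=52) but are distinct tuples, so {Publisher, Year} does not determine every attribute — not a superkey.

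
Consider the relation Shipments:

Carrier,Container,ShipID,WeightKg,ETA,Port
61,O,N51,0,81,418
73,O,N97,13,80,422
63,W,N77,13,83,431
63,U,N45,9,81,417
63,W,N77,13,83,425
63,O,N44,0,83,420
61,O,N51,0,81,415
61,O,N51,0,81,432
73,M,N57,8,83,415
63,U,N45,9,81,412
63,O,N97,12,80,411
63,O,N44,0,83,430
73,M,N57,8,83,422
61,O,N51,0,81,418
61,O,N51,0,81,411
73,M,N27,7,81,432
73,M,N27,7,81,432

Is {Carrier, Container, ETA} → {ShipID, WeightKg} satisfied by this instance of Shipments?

(Carrier=61, Container=O, ETA=81): 5 rows → {ShipID,WeightKg} = (N51, 0), (N51, 0), (N51, 0), (N51, 0), (N51, 0) ✓
(Carrier=73, Container=O, ETA=80): 1 row → {ShipID,WeightKg} = (N97, 13) ✓
(Carrier=63, Container=W, ETA=83): 2 rows → {ShipID,WeightKg} = (N77, 13), (N77, 13) ✓
(Carrier=63, Container=U, ETA=81): 2 rows → {ShipID,WeightKg} = (N45, 9), (N45, 9) ✓
(Carrier=63, Container=O, ETA=83): 2 rows → {ShipID,WeightKg} = (N44, 0), (N44, 0) ✓
(Carrier=73, Container=M, ETA=83): 2 rows → {ShipID,WeightKg} = (N57, 8), (N57, 8) ✓
(Carrier=63, Container=O, ETA=80): 1 row → {ShipID,WeightKg} = (N97, 12) ✓
(Carrier=73, Container=M, ETA=81): 2 rows → {ShipID,WeightKg} = (N27, 7), (N27, 7) ✓
Every {Carrier, Container, ETA} value is associated with a single {ShipID, WeightKg} value, so {Carrier, Container, ETA} → {ShipID, WeightKg} holds.

Yes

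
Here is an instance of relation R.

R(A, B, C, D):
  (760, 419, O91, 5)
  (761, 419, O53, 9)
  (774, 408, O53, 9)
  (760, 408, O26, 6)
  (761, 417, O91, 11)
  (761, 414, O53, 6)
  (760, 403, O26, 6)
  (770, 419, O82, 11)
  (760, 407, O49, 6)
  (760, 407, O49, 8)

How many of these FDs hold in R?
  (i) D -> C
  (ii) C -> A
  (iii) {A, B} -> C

(i) D -> C: D=6: 4 rows → C takes values {O26, O53, O49} — violation; D=11: 2 rows → C takes values {O91, O82} — violation — fails.
(ii) C -> A: C=O91: 2 rows → A takes values {760, 761} — violation; C=O53: 3 rows → A takes values {761, 774} — violation — fails.
(iii) {A, B} -> C: every LHS value maps to a single RHS value — holds.
1 of the 3 dependencies holds.

1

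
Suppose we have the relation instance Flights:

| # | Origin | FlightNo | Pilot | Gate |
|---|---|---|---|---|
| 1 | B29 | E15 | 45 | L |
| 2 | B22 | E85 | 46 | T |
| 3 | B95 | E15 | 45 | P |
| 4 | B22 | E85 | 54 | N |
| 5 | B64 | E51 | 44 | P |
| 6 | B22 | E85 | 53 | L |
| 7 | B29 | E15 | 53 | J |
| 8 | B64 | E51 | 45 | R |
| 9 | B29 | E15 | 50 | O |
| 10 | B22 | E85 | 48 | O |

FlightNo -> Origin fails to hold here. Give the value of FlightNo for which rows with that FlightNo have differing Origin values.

E15

FlightNo=E15: rows 1, 3, 7, 9 → Origin takes values {B29, B95} — violation
FlightNo=E85: rows 2, 4, 6, 10 → Origin = B22, B22, B22, B22 ✓
FlightNo=E51: rows 5, 8 → Origin = B64, B64 ✓
The only FlightNo value with inconsistent Origin is FlightNo=E15.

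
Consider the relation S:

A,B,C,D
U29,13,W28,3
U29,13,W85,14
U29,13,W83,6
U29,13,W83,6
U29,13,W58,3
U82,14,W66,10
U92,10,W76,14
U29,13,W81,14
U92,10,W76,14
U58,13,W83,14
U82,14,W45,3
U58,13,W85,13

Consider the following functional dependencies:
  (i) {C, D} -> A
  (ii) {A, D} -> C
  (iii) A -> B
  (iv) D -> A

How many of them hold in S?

2

(i) {C, D} -> A: every LHS value maps to a single RHS value — holds.
(ii) {A, D} -> C: (A=U29, D=3): 2 rows → C takes values {W28, W58} — violation; (A=U29, D=14): 2 rows → C takes values {W85, W81} — violation — fails.
(iii) A -> B: every LHS value maps to a single RHS value — holds.
(iv) D -> A: D=3: 3 rows → A takes values {U29, U82} — violation; D=14: 5 rows → A takes values {U29, U92, U58} — violation — fails.
2 of the 4 dependencies hold.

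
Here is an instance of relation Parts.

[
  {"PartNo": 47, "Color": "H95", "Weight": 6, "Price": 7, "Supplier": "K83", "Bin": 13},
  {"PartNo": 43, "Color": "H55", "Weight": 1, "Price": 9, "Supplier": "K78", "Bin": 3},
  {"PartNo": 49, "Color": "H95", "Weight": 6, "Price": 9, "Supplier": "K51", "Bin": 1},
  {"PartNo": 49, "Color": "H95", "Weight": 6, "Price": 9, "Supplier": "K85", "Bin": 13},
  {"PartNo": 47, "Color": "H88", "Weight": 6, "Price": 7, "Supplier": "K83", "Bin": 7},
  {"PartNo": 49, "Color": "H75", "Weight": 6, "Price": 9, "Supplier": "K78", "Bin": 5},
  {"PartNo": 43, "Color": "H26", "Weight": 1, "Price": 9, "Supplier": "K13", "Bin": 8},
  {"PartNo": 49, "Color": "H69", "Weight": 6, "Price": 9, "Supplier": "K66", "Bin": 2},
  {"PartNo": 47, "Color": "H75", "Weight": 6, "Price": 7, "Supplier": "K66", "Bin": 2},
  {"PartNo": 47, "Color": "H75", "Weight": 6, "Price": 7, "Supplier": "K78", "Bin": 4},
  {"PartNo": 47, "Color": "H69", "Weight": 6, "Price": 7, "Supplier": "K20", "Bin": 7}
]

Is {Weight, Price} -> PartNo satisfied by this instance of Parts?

(Weight=6, Price=7): 5 rows → PartNo = 47, 47, 47, 47, 47 ✓
(Weight=1, Price=9): 2 rows → PartNo = 43, 43 ✓
(Weight=6, Price=9): 4 rows → PartNo = 49, 49, 49, 49 ✓
Every {Weight, Price} value is associated with a single PartNo value, so {Weight, Price} -> PartNo holds.

Yes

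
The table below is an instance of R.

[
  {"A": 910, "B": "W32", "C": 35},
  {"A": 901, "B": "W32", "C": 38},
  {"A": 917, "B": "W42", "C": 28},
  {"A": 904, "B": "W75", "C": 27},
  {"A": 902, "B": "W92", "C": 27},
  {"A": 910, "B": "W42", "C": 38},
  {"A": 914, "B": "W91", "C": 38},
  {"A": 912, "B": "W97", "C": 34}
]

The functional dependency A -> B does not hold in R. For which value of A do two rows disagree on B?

910

A=910: 2 rows → B takes values {W32, W42} — violation
A=901: 1 row → B = W32 ✓
A=917: 1 row → B = W42 ✓
A=904: 1 row → B = W75 ✓
A=902: 1 row → B = W92 ✓
A=914: 1 row → B = W91 ✓
A=912: 1 row → B = W97 ✓
The only A value with inconsistent B is A=910.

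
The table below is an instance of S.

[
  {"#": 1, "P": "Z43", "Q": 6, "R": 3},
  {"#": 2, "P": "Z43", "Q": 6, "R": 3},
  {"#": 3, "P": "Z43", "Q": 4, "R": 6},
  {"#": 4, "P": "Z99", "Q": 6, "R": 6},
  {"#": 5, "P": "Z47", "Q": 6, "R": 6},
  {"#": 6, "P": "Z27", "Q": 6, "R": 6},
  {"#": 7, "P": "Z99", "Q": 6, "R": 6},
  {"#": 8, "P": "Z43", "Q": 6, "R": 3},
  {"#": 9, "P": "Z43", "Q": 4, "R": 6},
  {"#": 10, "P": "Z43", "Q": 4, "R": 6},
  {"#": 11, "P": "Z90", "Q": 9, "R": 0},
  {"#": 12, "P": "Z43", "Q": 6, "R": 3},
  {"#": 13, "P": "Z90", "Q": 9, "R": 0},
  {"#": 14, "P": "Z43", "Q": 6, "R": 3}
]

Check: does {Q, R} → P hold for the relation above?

No

(Q=6, R=3): rows 1, 2, 8, 12, 14 → P = Z43, Z43, Z43, Z43, Z43 ✓
(Q=4, R=6): rows 3, 9, 10 → P = Z43, Z43, Z43 ✓
(Q=6, R=6): rows 4, 5, 6, 7 → P takes values {Z99, Z47, Z27} — violation
(Q=9, R=0): rows 11, 13 → P = Z90, Z90 ✓
Two rows agree on {Q, R} but differ on P, so {Q, R} → P does not hold.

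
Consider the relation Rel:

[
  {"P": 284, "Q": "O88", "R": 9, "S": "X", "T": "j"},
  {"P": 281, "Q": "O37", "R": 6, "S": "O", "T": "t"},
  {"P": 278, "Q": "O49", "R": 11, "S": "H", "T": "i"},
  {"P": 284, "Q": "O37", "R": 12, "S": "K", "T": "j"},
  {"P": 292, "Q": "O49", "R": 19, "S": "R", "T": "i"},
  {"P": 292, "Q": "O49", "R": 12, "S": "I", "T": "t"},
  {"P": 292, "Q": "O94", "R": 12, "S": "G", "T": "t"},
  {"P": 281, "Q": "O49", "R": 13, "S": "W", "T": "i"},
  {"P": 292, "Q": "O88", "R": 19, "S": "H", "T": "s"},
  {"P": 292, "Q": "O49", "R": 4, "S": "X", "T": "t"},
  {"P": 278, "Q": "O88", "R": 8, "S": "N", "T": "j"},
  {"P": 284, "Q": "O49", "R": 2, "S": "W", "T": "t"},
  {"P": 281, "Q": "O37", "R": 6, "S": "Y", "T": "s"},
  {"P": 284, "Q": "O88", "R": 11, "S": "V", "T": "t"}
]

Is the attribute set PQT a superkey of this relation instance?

Two distinct rows share (P=292, Q=O49, T=t), so PQT does not determine every attribute — not a superkey.

No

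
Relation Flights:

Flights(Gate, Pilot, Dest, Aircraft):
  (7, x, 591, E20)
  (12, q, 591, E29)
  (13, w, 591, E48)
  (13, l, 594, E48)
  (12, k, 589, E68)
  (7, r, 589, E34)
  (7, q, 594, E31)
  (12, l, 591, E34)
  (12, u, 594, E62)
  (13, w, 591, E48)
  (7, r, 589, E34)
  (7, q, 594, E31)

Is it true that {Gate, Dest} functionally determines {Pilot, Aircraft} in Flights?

(Gate=7, Dest=591): 1 row → {Pilot,Aircraft} = (x, E20) ✓
(Gate=12, Dest=591): 2 rows → {Pilot,Aircraft} takes values {(q, E29), (l, E34)} — violation
(Gate=13, Dest=591): 2 rows → {Pilot,Aircraft} = (w, E48), (w, E48) ✓
(Gate=13, Dest=594): 1 row → {Pilot,Aircraft} = (l, E48) ✓
(Gate=12, Dest=589): 1 row → {Pilot,Aircraft} = (k, E68) ✓
(Gate=7, Dest=589): 2 rows → {Pilot,Aircraft} = (r, E34), (r, E34) ✓
(Gate=7, Dest=594): 2 rows → {Pilot,Aircraft} = (q, E31), (q, E31) ✓
(Gate=12, Dest=594): 1 row → {Pilot,Aircraft} = (u, E62) ✓
Two rows agree on {Gate, Dest} but differ on {Pilot, Aircraft}, so {Gate, Dest} -> {Pilot, Aircraft} does not hold.

No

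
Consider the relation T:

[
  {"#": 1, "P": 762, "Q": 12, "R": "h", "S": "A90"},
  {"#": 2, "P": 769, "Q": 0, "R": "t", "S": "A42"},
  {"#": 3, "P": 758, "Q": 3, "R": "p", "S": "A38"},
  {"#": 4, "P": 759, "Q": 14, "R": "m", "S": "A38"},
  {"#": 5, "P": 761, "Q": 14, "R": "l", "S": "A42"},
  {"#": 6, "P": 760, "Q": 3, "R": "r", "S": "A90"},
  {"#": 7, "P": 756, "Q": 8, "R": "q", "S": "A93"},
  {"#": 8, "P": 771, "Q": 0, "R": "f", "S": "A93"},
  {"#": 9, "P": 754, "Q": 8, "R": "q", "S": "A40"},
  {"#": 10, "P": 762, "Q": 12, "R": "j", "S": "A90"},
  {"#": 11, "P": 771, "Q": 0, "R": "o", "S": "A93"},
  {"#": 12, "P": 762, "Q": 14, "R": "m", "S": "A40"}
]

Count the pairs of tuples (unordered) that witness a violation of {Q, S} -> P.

(Q=12, S=A90): all 2 rows agree on P — 0 pairs.
(Q=0, S=A93): all 2 rows agree on P — 0 pairs.

0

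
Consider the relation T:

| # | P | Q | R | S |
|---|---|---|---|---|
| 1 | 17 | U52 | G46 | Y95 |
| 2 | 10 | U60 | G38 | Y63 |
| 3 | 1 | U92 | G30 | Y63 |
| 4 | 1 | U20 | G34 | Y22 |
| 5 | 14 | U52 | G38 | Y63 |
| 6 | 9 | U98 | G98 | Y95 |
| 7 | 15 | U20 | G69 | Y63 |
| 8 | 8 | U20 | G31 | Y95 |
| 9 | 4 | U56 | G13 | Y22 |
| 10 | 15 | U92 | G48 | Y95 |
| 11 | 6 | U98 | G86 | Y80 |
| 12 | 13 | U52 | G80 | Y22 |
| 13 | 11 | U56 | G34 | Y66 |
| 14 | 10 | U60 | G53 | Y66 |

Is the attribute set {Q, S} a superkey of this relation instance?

All 14 rows have distinct {Q, S} values, so {Q, S} → (all attributes) holds and {Q, S} is a superkey.

Yes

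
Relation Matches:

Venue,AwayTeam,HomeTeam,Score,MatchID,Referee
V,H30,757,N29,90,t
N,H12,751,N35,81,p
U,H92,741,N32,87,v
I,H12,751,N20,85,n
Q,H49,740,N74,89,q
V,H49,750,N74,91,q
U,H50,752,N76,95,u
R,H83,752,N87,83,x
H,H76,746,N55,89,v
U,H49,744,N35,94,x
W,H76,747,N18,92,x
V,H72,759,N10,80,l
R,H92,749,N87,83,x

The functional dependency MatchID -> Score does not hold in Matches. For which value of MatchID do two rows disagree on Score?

MatchID=90: 1 row → Score = N29 ✓
MatchID=81: 1 row → Score = N35 ✓
MatchID=87: 1 row → Score = N32 ✓
MatchID=85: 1 row → Score = N20 ✓
MatchID=89: 2 rows → Score takes values {N74, N55} — violation
MatchID=91: 1 row → Score = N74 ✓
MatchID=95: 1 row → Score = N76 ✓
MatchID=83: 2 rows → Score = N87, N87 ✓
MatchID=94: 1 row → Score = N35 ✓
MatchID=92: 1 row → Score = N18 ✓
MatchID=80: 1 row → Score = N10 ✓
The only MatchID value with inconsistent Score is MatchID=89.

89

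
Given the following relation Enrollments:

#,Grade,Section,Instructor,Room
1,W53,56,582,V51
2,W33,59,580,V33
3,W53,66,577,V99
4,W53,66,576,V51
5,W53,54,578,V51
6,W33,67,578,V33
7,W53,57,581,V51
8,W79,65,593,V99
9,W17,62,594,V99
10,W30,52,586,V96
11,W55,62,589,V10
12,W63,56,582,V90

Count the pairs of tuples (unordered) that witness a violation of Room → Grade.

Room=V51: all 4 rows agree on Grade — 0 pairs.
Room=V33: all 2 rows agree on Grade — 0 pairs.
Room=V99: violating pairs (3,8), (3,9), (8,9) — 3 pairs.

3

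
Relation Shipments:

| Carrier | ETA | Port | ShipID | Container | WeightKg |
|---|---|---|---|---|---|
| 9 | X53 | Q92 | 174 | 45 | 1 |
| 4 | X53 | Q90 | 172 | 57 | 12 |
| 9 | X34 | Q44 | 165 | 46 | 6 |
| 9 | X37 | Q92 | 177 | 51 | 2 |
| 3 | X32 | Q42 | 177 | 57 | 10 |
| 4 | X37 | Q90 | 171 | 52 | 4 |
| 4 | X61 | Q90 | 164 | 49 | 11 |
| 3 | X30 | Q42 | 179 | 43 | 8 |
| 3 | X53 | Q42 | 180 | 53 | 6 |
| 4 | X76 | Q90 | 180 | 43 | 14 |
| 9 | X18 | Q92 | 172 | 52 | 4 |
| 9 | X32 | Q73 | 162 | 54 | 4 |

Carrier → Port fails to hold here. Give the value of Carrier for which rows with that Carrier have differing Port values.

Carrier=9: 5 rows → Port takes values {Q92, Q44, Q73} — violation
Carrier=4: 4 rows → Port = Q90, Q90, Q90, Q90 ✓
Carrier=3: 3 rows → Port = Q42, Q42, Q42 ✓
The only Carrier value with inconsistent Port is Carrier=9.

9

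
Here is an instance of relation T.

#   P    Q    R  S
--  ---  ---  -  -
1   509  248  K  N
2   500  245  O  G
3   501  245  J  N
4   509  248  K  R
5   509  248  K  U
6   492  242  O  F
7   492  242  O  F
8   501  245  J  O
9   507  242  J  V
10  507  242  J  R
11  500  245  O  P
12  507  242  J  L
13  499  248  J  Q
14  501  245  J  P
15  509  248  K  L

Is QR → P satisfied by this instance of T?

Yes

(Q=248, R=K): rows 1, 4, 5, 15 → P = 509, 509, 509, 509 ✓
(Q=245, R=O): rows 2, 11 → P = 500, 500 ✓
(Q=245, R=J): rows 3, 8, 14 → P = 501, 501, 501 ✓
(Q=242, R=O): rows 6, 7 → P = 492, 492 ✓
(Q=242, R=J): rows 9, 10, 12 → P = 507, 507, 507 ✓
(Q=248, R=J): row 13 → P = 499 ✓
Every QR value is associated with a single P value, so QR → P holds.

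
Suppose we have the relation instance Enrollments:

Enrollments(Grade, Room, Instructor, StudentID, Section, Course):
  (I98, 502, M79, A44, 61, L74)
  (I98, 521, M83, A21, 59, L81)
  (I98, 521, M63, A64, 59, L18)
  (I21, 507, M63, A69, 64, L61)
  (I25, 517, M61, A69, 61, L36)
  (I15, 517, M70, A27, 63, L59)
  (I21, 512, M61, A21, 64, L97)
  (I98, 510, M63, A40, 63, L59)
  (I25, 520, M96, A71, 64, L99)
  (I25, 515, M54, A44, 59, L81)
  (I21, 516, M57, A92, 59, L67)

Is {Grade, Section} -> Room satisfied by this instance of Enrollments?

No

(Grade=I98, Section=61): 1 row → Room = 502 ✓
(Grade=I98, Section=59): 2 rows → Room = 521, 521 ✓
(Grade=I21, Section=64): 2 rows → Room takes values {507, 512} — violation
(Grade=I25, Section=61): 1 row → Room = 517 ✓
(Grade=I15, Section=63): 1 row → Room = 517 ✓
(Grade=I98, Section=63): 1 row → Room = 510 ✓
(Grade=I25, Section=64): 1 row → Room = 520 ✓
(Grade=I25, Section=59): 1 row → Room = 515 ✓
(Grade=I21, Section=59): 1 row → Room = 516 ✓
Two rows agree on {Grade, Section} but differ on Room, so {Grade, Section} -> Room does not hold.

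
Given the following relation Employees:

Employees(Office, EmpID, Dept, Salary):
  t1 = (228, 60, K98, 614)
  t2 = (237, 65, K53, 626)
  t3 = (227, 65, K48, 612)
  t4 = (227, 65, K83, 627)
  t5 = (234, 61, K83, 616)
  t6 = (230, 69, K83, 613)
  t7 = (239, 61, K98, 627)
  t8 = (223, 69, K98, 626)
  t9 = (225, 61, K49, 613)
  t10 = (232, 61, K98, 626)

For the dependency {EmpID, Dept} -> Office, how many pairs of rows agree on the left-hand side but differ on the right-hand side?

(EmpID=61, Dept=K98): violating pairs (7,10) — 1 pair.

1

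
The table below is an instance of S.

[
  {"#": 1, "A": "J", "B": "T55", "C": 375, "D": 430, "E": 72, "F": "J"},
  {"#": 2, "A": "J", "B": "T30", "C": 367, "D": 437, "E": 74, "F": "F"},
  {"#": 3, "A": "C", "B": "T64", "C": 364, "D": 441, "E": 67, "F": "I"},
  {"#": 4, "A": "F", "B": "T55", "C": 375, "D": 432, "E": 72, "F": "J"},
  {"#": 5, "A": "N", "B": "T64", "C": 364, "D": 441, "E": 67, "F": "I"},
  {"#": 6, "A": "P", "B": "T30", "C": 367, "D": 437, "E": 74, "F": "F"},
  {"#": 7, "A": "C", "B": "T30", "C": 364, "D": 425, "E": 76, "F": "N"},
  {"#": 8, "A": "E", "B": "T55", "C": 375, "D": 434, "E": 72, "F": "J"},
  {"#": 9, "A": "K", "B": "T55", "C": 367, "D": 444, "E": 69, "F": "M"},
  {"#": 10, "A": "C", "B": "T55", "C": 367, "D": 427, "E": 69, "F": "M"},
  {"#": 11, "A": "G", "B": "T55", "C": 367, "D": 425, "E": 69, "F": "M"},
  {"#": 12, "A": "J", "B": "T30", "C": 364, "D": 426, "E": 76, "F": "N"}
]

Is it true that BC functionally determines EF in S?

(B=T55, C=375): rows 1, 4, 8 → {E,F} = (72, J), (72, J), (72, J) ✓
(B=T30, C=367): rows 2, 6 → {E,F} = (74, F), (74, F) ✓
(B=T64, C=364): rows 3, 5 → {E,F} = (67, I), (67, I) ✓
(B=T30, C=364): rows 7, 12 → {E,F} = (76, N), (76, N) ✓
(B=T55, C=367): rows 9, 10, 11 → {E,F} = (69, M), (69, M), (69, M) ✓
Every BC value is associated with a single EF value, so BC -> EF holds.

Yes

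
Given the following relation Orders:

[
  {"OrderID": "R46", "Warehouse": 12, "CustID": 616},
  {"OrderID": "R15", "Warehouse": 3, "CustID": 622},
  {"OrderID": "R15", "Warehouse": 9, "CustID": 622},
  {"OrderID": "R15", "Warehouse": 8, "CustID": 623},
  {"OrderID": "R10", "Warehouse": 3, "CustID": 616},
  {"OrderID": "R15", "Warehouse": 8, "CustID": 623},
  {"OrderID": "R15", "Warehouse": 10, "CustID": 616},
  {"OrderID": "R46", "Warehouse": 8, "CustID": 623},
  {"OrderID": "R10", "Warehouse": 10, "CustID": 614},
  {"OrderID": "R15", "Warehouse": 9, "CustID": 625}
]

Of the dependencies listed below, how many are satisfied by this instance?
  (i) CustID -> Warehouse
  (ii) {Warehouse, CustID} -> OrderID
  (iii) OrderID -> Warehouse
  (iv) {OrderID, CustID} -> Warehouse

0

(i) CustID -> Warehouse: CustID=616: 3 rows → Warehouse takes values {12, 3, 10} — violation; CustID=622: 2 rows → Warehouse takes values {3, 9} — violation — fails.
(ii) {Warehouse, CustID} -> OrderID: (Warehouse=8, CustID=623): 3 rows → OrderID takes values {R15, R46} — violation — fails.
(iii) OrderID -> Warehouse: OrderID=R46: 2 rows → Warehouse takes values {12, 8} — violation; OrderID=R15: 6 rows → Warehouse takes values {3, 9, 8, 10} — violation; OrderID=R10: 2 rows → Warehouse takes values {3, 10} — violation — fails.
(iv) {OrderID, CustID} -> Warehouse: (OrderID=R15, CustID=622): 2 rows → Warehouse takes values {3, 9} — violation — fails.
None of the 4 dependencies hold.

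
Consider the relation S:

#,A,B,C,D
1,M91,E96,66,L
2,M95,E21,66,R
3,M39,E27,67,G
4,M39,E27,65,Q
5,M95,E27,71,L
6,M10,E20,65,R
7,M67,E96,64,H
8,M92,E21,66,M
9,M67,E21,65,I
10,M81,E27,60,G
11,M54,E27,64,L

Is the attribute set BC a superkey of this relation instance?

Rows 2 and 8 have the same BC value (B=E21, C=66) but are distinct tuples, so BC does not determine every attribute — not a superkey.

No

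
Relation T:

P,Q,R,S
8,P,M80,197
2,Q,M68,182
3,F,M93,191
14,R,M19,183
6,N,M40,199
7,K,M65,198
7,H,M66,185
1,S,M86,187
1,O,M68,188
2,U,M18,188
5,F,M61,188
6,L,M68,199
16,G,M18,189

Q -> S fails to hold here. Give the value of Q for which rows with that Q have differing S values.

Q=P: 1 row → S = 197 ✓
Q=Q: 1 row → S = 182 ✓
Q=F: 2 rows → S takes values {191, 188} — violation
Q=R: 1 row → S = 183 ✓
Q=N: 1 row → S = 199 ✓
Q=K: 1 row → S = 198 ✓
Q=H: 1 row → S = 185 ✓
Q=S: 1 row → S = 187 ✓
Q=O: 1 row → S = 188 ✓
Q=U: 1 row → S = 188 ✓
Q=L: 1 row → S = 199 ✓
Q=G: 1 row → S = 189 ✓
The only Q value with inconsistent S is Q=F.

F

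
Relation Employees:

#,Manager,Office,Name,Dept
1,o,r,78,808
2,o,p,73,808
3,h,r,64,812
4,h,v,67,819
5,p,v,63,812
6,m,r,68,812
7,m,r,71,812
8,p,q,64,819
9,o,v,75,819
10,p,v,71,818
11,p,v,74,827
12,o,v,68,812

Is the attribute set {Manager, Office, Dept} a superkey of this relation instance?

No

Rows 6 and 7 have the same {Manager, Office, Dept} value (Manager=m, Office=r, Dept=812) but are distinct tuples, so {Manager, Office, Dept} does not determine every attribute — not a superkey.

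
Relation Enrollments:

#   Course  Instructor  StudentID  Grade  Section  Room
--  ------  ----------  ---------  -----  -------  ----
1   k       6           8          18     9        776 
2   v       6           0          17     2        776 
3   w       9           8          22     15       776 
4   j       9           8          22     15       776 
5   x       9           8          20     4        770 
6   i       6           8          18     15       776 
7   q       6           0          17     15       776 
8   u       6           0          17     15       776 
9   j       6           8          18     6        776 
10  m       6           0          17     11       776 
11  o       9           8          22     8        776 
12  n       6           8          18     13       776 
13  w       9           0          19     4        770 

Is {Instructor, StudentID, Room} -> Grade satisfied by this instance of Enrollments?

(Instructor=6, StudentID=8, Room=776): rows 1, 6, 9, 12 → Grade = 18, 18, 18, 18 ✓
(Instructor=6, StudentID=0, Room=776): rows 2, 7, 8, 10 → Grade = 17, 17, 17, 17 ✓
(Instructor=9, StudentID=8, Room=776): rows 3, 4, 11 → Grade = 22, 22, 22 ✓
(Instructor=9, StudentID=8, Room=770): row 5 → Grade = 20 ✓
(Instructor=9, StudentID=0, Room=770): row 13 → Grade = 19 ✓
Every {Instructor, StudentID, Room} value is associated with a single Grade value, so {Instructor, StudentID, Room} -> Grade holds.

Yes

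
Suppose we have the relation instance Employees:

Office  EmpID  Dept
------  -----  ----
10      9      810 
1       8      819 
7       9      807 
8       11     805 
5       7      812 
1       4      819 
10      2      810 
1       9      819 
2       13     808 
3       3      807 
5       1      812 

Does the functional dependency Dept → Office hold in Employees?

Dept=810: 2 rows → Office = 10, 10 ✓
Dept=819: 3 rows → Office = 1, 1, 1 ✓
Dept=807: 2 rows → Office takes values {7, 3} — violation
Dept=805: 1 row → Office = 8 ✓
Dept=812: 2 rows → Office = 5, 5 ✓
Dept=808: 1 row → Office = 2 ✓
Two rows agree on Dept but differ on Office, so Dept → Office does not hold.

No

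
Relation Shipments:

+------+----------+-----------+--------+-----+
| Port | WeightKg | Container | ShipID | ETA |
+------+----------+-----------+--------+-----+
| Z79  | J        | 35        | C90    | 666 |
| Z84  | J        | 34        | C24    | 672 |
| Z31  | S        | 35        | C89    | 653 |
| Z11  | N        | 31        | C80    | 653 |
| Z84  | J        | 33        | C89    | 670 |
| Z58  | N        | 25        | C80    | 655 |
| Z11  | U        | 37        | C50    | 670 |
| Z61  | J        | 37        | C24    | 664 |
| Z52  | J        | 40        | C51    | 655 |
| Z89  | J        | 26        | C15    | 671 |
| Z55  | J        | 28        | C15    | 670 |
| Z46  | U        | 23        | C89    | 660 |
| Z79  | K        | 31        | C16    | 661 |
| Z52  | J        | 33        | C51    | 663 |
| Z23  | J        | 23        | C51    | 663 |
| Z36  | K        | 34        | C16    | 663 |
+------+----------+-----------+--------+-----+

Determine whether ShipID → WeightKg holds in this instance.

No

ShipID=C90: 1 row → WeightKg = J ✓
ShipID=C24: 2 rows → WeightKg = J, J ✓
ShipID=C89: 3 rows → WeightKg takes values {S, J, U} — violation
ShipID=C80: 2 rows → WeightKg = N, N ✓
ShipID=C50: 1 row → WeightKg = U ✓
ShipID=C51: 3 rows → WeightKg = J, J, J ✓
ShipID=C15: 2 rows → WeightKg = J, J ✓
ShipID=C16: 2 rows → WeightKg = K, K ✓
Two rows agree on ShipID but differ on WeightKg, so ShipID → WeightKg does not hold.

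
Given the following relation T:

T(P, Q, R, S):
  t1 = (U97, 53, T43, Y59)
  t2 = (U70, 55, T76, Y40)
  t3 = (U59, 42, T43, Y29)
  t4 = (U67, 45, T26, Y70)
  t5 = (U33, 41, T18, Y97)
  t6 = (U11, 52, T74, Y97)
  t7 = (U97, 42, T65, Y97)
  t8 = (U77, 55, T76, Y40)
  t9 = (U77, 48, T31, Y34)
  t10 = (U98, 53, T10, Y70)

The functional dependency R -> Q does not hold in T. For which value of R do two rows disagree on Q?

T43

R=T43: rows 1, 3 → Q takes values {53, 42} — violation
R=T76: rows 2, 8 → Q = 55, 55 ✓
R=T26: row 4 → Q = 45 ✓
R=T18: row 5 → Q = 41 ✓
R=T74: row 6 → Q = 52 ✓
R=T65: row 7 → Q = 42 ✓
R=T31: row 9 → Q = 48 ✓
R=T10: row 10 → Q = 53 ✓
The only R value with inconsistent Q is R=T43.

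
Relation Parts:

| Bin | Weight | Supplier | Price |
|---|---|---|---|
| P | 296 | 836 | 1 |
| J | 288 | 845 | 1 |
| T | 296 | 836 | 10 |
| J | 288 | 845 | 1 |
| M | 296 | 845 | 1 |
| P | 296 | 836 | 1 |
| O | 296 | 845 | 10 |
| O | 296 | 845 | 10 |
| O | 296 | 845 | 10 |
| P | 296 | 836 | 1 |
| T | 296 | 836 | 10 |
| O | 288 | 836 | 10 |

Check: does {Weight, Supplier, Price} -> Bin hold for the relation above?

(Weight=296, Supplier=836, Price=1): 3 rows → Bin = P, P, P ✓
(Weight=288, Supplier=845, Price=1): 2 rows → Bin = J, J ✓
(Weight=296, Supplier=836, Price=10): 2 rows → Bin = T, T ✓
(Weight=296, Supplier=845, Price=1): 1 row → Bin = M ✓
(Weight=296, Supplier=845, Price=10): 3 rows → Bin = O, O, O ✓
(Weight=288, Supplier=836, Price=10): 1 row → Bin = O ✓
Every {Weight, Supplier, Price} value is associated with a single Bin value, so {Weight, Supplier, Price} -> Bin holds.

Yes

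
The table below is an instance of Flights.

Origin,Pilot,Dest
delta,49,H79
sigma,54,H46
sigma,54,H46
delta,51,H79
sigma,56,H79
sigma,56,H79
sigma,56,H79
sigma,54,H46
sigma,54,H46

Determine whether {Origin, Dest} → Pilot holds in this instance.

No

(Origin=delta, Dest=H79): 2 rows → Pilot takes values {49, 51} — violation
(Origin=sigma, Dest=H46): 4 rows → Pilot = 54, 54, 54, 54 ✓
(Origin=sigma, Dest=H79): 3 rows → Pilot = 56, 56, 56 ✓
Two rows agree on {Origin, Dest} but differ on Pilot, so {Origin, Dest} → Pilot does not hold.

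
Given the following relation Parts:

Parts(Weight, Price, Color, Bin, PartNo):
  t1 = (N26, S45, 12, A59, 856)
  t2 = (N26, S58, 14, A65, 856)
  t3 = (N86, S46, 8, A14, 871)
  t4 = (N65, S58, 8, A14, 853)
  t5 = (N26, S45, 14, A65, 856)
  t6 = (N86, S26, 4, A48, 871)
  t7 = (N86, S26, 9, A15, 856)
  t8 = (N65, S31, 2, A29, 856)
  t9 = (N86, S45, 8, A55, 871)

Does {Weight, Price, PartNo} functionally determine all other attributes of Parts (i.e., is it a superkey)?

Rows 1 and 5 have the same {Weight, Price, PartNo} value (Weight=N26, Price=S45, PartNo=856) but are distinct tuples, so {Weight, Price, PartNo} does not determine every attribute — not a superkey.

No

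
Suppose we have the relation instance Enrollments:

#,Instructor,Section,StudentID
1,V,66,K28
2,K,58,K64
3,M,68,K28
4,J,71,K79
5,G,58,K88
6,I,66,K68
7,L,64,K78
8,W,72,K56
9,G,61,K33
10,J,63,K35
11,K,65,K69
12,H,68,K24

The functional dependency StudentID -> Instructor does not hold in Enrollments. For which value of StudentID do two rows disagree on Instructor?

StudentID=K28: rows 1, 3 → Instructor takes values {V, M} — violation
StudentID=K64: row 2 → Instructor = K ✓
StudentID=K79: row 4 → Instructor = J ✓
StudentID=K88: row 5 → Instructor = G ✓
StudentID=K68: row 6 → Instructor = I ✓
StudentID=K78: row 7 → Instructor = L ✓
StudentID=K56: row 8 → Instructor = W ✓
StudentID=K33: row 9 → Instructor = G ✓
StudentID=K35: row 10 → Instructor = J ✓
StudentID=K69: row 11 → Instructor = K ✓
StudentID=K24: row 12 → Instructor = H ✓
The only StudentID value with inconsistent Instructor is StudentID=K28.

K28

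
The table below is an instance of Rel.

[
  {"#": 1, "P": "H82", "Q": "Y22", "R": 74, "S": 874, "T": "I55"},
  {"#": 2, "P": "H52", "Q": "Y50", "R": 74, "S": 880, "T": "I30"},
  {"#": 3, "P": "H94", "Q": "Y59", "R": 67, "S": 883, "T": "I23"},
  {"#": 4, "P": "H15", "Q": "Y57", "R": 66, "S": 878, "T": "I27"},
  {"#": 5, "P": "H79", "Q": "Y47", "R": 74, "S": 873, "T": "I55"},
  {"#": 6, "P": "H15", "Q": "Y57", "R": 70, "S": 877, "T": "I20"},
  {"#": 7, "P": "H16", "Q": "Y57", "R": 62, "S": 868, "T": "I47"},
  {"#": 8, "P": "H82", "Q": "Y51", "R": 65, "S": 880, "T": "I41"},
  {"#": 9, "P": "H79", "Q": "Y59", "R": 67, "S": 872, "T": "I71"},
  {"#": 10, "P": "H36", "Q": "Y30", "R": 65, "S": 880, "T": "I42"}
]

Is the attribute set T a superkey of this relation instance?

Rows 1 and 5 have the same T value T=I55 but are distinct tuples, so T does not determine every attribute — not a superkey.

No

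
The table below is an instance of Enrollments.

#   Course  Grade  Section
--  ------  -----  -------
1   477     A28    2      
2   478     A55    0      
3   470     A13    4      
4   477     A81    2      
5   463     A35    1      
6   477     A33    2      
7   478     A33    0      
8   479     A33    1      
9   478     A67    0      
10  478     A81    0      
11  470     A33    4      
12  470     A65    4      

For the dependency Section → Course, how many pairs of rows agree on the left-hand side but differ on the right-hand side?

Section=2: all 3 rows agree on Course — 0 pairs.
Section=0: all 4 rows agree on Course — 0 pairs.
Section=4: all 3 rows agree on Course — 0 pairs.
Section=1: violating pairs (5,8) — 1 pair.

1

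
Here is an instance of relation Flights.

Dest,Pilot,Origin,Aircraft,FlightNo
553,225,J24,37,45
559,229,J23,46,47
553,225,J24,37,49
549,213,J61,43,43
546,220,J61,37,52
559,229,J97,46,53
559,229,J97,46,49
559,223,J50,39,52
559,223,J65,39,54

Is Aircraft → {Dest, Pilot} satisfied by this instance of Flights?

Aircraft=37: 3 rows → {Dest,Pilot} takes values {(553, 225), (546, 220)} — violation
Aircraft=46: 3 rows → {Dest,Pilot} = (559, 229), (559, 229), (559, 229) ✓
Aircraft=43: 1 row → {Dest,Pilot} = (549, 213) ✓
Aircraft=39: 2 rows → {Dest,Pilot} = (559, 223), (559, 223) ✓
Two rows agree on Aircraft but differ on {Dest, Pilot}, so Aircraft → {Dest, Pilot} does not hold.

No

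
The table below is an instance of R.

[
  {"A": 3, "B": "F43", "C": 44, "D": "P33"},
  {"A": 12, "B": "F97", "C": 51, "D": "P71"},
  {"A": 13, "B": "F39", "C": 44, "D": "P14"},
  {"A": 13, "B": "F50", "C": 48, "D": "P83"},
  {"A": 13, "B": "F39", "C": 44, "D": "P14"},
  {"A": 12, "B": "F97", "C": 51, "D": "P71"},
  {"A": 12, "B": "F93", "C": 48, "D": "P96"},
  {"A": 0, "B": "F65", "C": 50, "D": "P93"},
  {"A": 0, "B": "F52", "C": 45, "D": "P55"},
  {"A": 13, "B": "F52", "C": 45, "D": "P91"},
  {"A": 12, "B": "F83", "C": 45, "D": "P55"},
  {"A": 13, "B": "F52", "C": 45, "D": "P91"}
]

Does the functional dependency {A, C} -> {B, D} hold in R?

(A=3, C=44): 1 row → {B,D} = (F43, P33) ✓
(A=12, C=51): 2 rows → {B,D} = (F97, P71), (F97, P71) ✓
(A=13, C=44): 2 rows → {B,D} = (F39, P14), (F39, P14) ✓
(A=13, C=48): 1 row → {B,D} = (F50, P83) ✓
(A=12, C=48): 1 row → {B,D} = (F93, P96) ✓
(A=0, C=50): 1 row → {B,D} = (F65, P93) ✓
(A=0, C=45): 1 row → {B,D} = (F52, P55) ✓
(A=13, C=45): 2 rows → {B,D} = (F52, P91), (F52, P91) ✓
(A=12, C=45): 1 row → {B,D} = (F83, P55) ✓
Every {A, C} value is associated with a single {B, D} value, so {A, C} -> {B, D} holds.

Yes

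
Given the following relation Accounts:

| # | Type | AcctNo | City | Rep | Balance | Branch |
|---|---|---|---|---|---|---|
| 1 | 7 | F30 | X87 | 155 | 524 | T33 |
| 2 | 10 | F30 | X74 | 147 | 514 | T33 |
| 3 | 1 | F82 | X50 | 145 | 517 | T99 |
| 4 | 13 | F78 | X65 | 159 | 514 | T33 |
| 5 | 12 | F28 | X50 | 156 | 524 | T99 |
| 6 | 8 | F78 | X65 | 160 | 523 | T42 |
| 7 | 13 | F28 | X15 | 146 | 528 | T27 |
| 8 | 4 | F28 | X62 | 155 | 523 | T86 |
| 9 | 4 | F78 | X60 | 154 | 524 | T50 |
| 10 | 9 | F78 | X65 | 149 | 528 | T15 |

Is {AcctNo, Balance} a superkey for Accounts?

All 10 rows have distinct {AcctNo, Balance} values, so {AcctNo, Balance} → (all attributes) holds and {AcctNo, Balance} is a superkey.

Yes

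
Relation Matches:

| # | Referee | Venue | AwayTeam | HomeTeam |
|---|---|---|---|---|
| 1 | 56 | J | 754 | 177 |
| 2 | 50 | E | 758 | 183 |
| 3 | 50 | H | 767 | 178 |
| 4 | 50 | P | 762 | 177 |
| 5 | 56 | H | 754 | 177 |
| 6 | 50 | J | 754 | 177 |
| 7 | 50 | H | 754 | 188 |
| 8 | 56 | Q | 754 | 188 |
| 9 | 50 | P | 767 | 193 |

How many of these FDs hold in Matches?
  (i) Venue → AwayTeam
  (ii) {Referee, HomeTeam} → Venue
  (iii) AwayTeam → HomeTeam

(i) Venue → AwayTeam: Venue=H: rows 3, 5, 7 → AwayTeam takes values {767, 754} — violation; Venue=P: rows 4, 9 → AwayTeam takes values {762, 767} — violation — fails.
(ii) {Referee, HomeTeam} → Venue: (Referee=56, HomeTeam=177): rows 1, 5 → Venue takes values {J, H} — violation; (Referee=50, HomeTeam=177): rows 4, 6 → Venue takes values {P, J} — violation — fails.
(iii) AwayTeam → HomeTeam: AwayTeam=754: rows 1, 5, 6, 7, 8 → HomeTeam takes values {177, 188} — violation; AwayTeam=767: rows 3, 9 → HomeTeam takes values {178, 193} — violation — fails.
None of the 3 dependencies hold.

0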